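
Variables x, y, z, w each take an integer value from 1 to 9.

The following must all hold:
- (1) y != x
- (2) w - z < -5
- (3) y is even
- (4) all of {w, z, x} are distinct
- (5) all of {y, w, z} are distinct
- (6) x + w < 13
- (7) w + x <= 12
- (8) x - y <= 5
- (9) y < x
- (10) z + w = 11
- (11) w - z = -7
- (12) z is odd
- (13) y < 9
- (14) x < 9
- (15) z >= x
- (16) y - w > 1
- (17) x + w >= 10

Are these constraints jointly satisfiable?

Take x = 8, y = 6, z = 9, w = 2. Then constraint 2: w - z = -7; constraint 6: x + w = 10, and every other listed constraint is also met.

Satisfiable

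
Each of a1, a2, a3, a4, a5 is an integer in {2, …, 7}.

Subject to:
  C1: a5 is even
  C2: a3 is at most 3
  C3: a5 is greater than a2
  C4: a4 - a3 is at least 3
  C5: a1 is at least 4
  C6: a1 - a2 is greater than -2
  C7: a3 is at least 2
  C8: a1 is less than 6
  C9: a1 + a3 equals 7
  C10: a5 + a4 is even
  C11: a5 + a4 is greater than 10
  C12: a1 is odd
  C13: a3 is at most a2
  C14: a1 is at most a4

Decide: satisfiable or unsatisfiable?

Try a1 = 5, a2 = 5, a3 = 2, a4 = 6, a5 = 6.
Check constraint 4: a4 - a3 = 4; constraint 6: a1 - a2 = 0. The remaining constraints are straightforward to verify.

Satisfiable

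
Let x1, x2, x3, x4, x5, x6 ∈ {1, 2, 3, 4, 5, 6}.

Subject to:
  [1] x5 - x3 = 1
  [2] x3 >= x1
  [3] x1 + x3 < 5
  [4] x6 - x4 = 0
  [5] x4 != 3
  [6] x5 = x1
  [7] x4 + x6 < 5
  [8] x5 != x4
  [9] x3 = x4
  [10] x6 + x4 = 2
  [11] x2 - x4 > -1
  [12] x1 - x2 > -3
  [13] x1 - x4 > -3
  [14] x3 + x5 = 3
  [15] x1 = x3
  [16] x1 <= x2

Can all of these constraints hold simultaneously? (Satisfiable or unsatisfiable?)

From constraints 6, 9, and 15, x5 = x1 = x3 = x4, so x5 = x4. But constraint 8 says x5 ≠ x4. Contradiction.

Unsatisfiable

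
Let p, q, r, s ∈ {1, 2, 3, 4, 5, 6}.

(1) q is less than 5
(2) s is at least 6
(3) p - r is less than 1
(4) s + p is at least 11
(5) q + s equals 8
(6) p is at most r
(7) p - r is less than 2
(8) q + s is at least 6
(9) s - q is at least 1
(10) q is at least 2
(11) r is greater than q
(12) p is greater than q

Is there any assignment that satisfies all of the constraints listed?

The assignment p = 5, q = 2, r = 6, s = 6 works:
  constraint 3 holds since p - r = -1.
  constraint 4 holds since s + p = 11.
  constraint 5 holds since q + s = 8.
The rest check out directly.

Satisfiable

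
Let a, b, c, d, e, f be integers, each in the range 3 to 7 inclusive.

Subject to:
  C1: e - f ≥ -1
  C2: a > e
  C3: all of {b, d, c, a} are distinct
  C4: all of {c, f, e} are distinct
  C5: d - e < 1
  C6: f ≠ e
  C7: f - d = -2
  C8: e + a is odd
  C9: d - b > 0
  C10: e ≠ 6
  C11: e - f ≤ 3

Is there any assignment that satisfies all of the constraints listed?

Satisfiable

Setting (a, b, c, d, e, f) = (6, 4, 7, 5, 5, 3) satisfies everything: constraint 1: e - f = 2; constraint 5: d - e = 0; constraint 7: f - d = -2, and the others follow.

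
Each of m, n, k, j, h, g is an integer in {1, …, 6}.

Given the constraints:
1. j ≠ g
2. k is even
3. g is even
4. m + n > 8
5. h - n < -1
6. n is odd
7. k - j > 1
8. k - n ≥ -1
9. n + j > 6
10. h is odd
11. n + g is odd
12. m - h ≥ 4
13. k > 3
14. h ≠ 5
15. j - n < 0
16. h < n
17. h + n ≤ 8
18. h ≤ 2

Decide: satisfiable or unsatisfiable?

Try m = 5, n = 5, k = 6, j = 2, h = 1, g = 6.
Check constraint 4: m + n = 10; constraint 5: h - n = -4. The remaining constraints are straightforward to verify.

Satisfiable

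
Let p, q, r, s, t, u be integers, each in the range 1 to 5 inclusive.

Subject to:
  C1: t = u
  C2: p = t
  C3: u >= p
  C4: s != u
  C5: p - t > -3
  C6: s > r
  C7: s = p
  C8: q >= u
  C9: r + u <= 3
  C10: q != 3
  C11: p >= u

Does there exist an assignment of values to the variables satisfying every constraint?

From constraints 1, 2, and 7, s = p = t = u, so s = u. But constraint 4 says s ≠ u. Contradiction.

Unsatisfiable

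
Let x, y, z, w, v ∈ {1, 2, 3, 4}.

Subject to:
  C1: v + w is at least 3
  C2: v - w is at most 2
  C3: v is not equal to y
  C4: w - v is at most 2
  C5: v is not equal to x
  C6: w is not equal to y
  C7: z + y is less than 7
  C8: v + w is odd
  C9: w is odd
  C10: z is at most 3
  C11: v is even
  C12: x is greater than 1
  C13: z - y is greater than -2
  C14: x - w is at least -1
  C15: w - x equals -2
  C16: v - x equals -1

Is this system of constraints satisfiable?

Satisfiable

Setting (x, y, z, w, v) = (3, 3, 3, 1, 2) satisfies everything: constraint 1: v + w = 3; constraint 2: v - w = 1; constraint 4: w - v = -1, and the others follow.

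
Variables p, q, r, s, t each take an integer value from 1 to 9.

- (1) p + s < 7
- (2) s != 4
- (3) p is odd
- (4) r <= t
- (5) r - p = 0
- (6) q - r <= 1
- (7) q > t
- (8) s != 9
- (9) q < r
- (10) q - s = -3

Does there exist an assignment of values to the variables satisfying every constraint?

Constraints 4, 7, and 9 give r ≤ t, t < q, q < r. Chaining: r ≤ t < q < r, which forces r < r — impossible.

Unsatisfiable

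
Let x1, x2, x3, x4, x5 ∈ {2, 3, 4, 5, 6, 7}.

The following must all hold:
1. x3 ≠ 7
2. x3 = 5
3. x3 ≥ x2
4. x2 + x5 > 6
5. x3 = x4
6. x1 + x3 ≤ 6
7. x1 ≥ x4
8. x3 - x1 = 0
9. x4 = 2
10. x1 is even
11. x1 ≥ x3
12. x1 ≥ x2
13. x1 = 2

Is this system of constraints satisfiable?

Constraint 2 fixes x3 = 5 and constraint 9 fixes x4 = 2, but constraint 5 requires x3 = x4. Since 5 ≠ 2, contradiction.

Unsatisfiable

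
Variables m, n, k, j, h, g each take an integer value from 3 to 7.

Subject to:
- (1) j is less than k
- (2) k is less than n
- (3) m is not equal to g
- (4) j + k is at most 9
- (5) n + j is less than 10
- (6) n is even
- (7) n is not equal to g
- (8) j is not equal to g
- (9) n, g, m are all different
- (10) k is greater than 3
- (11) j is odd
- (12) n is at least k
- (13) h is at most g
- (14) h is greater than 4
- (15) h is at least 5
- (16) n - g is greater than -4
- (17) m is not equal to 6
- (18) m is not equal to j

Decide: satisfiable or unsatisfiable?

Take m = 4, n = 6, k = 4, j = 3, h = 5, g = 7. Then constraint 4: j + k = 7; constraint 5: n + j = 9; constraint 16: n - g = -1, and every other listed constraint is also met.

Satisfiable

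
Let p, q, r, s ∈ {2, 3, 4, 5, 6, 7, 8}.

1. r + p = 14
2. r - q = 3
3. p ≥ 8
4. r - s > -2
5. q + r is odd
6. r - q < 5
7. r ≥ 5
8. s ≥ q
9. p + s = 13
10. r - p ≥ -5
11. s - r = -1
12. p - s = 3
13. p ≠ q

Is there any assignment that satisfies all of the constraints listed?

Satisfiable

Setting (p, q, r, s) = (8, 3, 6, 5) satisfies everything: constraint 1: r + p = 14; constraint 2: r - q = 3; constraint 4: r - s = 1, and the others follow.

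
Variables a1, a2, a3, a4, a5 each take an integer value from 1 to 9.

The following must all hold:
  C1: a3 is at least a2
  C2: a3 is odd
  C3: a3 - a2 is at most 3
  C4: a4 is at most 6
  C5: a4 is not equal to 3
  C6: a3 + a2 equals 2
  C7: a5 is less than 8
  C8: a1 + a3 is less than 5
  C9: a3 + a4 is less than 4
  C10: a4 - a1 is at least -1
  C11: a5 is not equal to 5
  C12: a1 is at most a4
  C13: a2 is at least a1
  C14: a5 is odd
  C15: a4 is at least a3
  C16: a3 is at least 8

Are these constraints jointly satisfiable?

From constraints 15 and 16: a4 ≥ a3 and a3 ≥ 8, so a4 ≥ 8. From constraint 4: a4 ≤ 6. But 6 < 8, so no value of a4 works.

Unsatisfiable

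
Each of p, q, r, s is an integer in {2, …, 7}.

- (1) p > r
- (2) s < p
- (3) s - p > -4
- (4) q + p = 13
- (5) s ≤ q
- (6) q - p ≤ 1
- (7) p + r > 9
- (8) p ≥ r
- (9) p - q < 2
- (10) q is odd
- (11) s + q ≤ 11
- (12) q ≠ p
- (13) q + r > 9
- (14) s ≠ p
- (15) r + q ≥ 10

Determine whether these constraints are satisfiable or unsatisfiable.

Satisfiable

Try p = 6, q = 7, r = 4, s = 4.
Check constraint 3: s - p = -2; constraint 4: q + p = 13; constraint 6: q - p = 1. The remaining constraints are straightforward to verify.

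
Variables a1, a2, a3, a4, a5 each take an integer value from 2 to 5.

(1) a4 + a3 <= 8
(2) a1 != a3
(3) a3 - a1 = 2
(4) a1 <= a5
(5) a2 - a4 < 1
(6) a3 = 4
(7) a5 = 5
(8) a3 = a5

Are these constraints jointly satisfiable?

Unsatisfiable

Constraint 6 fixes a3 = 4 and constraint 7 fixes a5 = 5, but constraint 8 requires a3 = a5. Since 4 ≠ 5, contradiction.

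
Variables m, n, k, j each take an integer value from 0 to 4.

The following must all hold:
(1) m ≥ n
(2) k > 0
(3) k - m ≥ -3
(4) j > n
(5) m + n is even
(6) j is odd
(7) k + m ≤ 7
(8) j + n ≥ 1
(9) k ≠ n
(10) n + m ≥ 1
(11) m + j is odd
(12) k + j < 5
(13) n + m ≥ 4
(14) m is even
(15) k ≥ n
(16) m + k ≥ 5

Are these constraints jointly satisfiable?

The assignment m = 4, n = 0, k = 1, j = 3 works:
  constraint 3 holds since k - m = -3.
  constraint 7 holds since k + m = 5.
The rest check out directly.

Satisfiable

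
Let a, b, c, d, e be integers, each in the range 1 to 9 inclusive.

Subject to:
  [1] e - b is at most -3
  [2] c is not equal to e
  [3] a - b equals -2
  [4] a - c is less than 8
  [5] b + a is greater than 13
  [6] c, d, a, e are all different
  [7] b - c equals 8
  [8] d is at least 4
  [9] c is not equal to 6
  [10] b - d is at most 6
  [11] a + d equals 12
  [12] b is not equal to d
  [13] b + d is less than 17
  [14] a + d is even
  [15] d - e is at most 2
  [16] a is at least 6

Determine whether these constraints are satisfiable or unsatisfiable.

Satisfiable

One satisfying assignment is a = 7, b = 9, c = 1, d = 5, e = 3.
For the less obvious constraints — constraint 1: e - b = -6; constraint 3: a - b = -2 — and the others hold by inspection.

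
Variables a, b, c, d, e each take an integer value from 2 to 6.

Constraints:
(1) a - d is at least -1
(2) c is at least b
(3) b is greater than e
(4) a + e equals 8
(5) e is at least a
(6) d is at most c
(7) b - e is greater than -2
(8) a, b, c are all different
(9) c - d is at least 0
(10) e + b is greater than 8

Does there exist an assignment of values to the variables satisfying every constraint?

Satisfiable

One satisfying assignment is a = 4, b = 5, c = 6, d = 3, e = 4.
For the less obvious constraints — constraint 1: a - d = 1; constraint 4: a + e = 8 — and the others hold by inspection.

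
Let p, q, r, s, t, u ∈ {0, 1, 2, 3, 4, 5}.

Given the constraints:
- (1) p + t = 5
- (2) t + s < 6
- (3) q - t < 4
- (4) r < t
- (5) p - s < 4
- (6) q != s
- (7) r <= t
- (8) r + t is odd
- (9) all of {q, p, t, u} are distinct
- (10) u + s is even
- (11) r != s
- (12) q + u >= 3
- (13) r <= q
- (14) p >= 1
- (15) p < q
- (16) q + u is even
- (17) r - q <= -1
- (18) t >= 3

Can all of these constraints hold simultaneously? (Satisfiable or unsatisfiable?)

Satisfiable

One satisfying assignment is p = 2, q = 5, r = 2, s = 1, t = 3, u = 1.
For the less obvious constraints — constraint 1: p + t = 5; constraint 2: t + s = 4 — and the others hold by inspection.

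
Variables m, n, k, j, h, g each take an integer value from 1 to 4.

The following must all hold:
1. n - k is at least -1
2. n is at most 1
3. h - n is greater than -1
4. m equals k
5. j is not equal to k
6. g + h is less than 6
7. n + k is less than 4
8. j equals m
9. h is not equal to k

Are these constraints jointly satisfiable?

Unsatisfiable

From constraints 4 and 8, j = m = k, so j = k. But constraint 5 says j ≠ k. Contradiction.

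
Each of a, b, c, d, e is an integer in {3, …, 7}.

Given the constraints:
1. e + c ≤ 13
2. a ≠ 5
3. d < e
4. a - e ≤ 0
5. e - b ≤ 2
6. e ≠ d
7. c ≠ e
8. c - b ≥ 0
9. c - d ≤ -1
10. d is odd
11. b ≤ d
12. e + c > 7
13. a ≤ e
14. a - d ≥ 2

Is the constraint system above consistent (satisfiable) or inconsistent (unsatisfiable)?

Unsatisfiable

Constraints 4, 5, 8, 9, and 14 give a − d ≥ 2, d − c ≥ 1, c − b ≥ 0, b − e ≥ -2, e − a ≥ 0.
Adding all 5 inequalities: the left sides telescope to 0, and the right sides sum to 2 + 1 + 0 + (-2) + 0 = 1. So 0 ≥ 1, which is false.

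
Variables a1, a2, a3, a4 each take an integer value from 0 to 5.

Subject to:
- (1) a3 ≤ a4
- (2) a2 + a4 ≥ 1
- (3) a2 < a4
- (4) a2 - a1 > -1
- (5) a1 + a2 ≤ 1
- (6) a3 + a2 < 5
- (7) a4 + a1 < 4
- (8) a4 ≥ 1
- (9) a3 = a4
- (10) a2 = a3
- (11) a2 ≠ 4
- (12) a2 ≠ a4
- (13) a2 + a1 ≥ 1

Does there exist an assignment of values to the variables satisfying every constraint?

Unsatisfiable

From constraints 9 and 10, a2 = a3 = a4, so a2 = a4. But constraint 12 says a2 ≠ a4. Contradiction.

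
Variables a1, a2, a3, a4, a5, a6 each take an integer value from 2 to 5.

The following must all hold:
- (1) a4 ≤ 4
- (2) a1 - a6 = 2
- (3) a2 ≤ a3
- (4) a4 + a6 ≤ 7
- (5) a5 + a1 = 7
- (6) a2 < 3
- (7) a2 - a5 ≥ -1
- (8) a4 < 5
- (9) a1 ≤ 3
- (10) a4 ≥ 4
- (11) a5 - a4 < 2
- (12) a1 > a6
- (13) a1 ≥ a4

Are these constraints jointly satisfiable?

From constraint 10: a4 ≥ 4. From constraints 9 and 13: a4 ≤ a1 and a1 ≤ 3, so a4 ≤ 3. But 3 < 4, so no value of a4 works.

Unsatisfiable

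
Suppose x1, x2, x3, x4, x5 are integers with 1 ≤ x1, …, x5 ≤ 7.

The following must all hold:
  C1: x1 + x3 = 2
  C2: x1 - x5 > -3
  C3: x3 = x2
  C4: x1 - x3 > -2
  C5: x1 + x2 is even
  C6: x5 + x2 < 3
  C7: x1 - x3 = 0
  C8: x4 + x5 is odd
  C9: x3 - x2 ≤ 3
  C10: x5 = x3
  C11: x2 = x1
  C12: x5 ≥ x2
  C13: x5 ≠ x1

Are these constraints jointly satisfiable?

From constraints 3, 10, and 11, x5 = x3 = x2 = x1, so x5 = x1. But constraint 13 says x5 ≠ x1. Contradiction.

Unsatisfiable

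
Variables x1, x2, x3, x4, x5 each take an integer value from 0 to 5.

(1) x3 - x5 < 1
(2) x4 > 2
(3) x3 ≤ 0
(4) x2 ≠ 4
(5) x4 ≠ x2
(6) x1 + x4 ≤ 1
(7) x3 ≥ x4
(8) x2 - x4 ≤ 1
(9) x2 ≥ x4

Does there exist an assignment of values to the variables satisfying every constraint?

From constraint 2: x4 ≥ 3. From constraints 3 and 7: x4 ≤ x3 and x3 ≤ 0, so x4 ≤ 0. But 0 < 3, so no value of x4 works.

Unsatisfiable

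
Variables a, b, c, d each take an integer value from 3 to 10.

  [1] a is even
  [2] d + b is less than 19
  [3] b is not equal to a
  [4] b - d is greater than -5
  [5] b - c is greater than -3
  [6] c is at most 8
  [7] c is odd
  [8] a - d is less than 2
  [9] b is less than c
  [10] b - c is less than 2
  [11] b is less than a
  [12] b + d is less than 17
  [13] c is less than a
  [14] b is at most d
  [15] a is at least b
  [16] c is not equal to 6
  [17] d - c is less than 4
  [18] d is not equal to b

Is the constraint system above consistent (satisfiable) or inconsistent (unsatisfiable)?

Satisfiable

Setting (a, b, c, d) = (10, 6, 7, 10) satisfies everything: constraint 2: d + b = 16; constraint 4: b - d = -4, and the others follow.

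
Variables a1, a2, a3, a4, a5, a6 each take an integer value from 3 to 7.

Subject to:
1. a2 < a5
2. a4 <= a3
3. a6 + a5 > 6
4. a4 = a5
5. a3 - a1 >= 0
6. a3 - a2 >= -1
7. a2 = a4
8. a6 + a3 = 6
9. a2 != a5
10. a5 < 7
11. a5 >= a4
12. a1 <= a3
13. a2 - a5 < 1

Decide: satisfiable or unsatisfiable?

Unsatisfiable

From constraints 4 and 7, a2 = a4 = a5, so a2 = a5. But constraint 9 says a2 ≠ a5. Contradiction.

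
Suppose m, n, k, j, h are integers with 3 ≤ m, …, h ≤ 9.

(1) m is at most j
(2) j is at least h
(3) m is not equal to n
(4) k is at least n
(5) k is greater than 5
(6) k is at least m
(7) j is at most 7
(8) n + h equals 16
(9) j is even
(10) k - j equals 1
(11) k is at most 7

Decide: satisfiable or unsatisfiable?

Unsatisfiable

From constraints 4 and 11: n ≤ k ≤ 7. From constraints 2 and 7: h ≤ j ≤ 7. Hence n + h ≤ 14. But constraint 8 requires n + h = 16, and 16 > 14. Contradiction.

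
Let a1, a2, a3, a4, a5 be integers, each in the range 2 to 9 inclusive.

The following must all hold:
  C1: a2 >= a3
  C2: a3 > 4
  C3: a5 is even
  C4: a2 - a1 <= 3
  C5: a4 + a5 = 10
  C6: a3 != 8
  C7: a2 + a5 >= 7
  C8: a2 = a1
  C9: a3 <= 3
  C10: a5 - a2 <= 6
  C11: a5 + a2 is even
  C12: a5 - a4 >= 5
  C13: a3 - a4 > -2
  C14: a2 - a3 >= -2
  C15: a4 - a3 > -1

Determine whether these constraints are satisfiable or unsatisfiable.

From constraint 2: a3 ≥ 5. From constraint 9: a3 ≤ 3. But 3 < 5, so no value of a3 works.

Unsatisfiable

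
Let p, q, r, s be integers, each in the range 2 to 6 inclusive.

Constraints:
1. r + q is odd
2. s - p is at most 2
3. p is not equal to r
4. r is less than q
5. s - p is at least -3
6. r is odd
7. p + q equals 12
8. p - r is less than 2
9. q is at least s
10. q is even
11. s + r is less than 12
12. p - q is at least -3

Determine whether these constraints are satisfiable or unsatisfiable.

One satisfying assignment is p = 6, q = 6, r = 5, s = 6.
For the less obvious constraints — constraint 2: s - p = 0; constraint 5: s - p = 0 — and the others hold by inspection.

Satisfiable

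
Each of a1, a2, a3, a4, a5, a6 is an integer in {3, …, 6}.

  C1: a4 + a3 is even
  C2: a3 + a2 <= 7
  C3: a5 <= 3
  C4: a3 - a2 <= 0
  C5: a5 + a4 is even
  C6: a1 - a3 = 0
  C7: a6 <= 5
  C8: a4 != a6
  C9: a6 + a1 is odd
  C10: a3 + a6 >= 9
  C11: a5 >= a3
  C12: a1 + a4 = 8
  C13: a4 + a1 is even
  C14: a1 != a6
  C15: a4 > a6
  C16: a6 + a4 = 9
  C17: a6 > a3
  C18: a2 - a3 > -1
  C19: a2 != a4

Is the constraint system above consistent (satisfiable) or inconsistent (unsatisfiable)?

Unsatisfiable

From constraints 3 and 11: a3 ≤ a5 ≤ 3. From constraint 7: a6 ≤ 5. Hence a3 + a6 ≤ 8. But constraint 10 requires a3 + a6 ≥ 9, and 9 > 8. Contradiction.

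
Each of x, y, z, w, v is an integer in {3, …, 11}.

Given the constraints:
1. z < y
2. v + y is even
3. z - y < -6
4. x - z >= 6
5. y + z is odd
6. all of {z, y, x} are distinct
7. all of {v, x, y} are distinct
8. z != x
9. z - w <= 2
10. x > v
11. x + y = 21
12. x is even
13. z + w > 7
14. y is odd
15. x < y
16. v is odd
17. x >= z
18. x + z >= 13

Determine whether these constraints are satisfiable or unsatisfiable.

Take x = 10, y = 11, z = 4, w = 4, v = 3. Then constraint 3: z - y = -7; constraint 4: x - z = 6, and every other listed constraint is also met.

Satisfiable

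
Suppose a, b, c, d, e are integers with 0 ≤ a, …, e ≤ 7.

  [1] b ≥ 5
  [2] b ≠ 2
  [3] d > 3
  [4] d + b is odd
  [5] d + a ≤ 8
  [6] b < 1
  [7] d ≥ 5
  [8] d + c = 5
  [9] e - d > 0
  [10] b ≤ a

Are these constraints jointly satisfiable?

From constraint 7: d ≥ 5. From constraints 1 and 10: a ≥ b ≥ 5. Hence d + a ≥ 10. But constraint 5 requires d + a ≤ 8, and 8 < 10. Contradiction.

Unsatisfiable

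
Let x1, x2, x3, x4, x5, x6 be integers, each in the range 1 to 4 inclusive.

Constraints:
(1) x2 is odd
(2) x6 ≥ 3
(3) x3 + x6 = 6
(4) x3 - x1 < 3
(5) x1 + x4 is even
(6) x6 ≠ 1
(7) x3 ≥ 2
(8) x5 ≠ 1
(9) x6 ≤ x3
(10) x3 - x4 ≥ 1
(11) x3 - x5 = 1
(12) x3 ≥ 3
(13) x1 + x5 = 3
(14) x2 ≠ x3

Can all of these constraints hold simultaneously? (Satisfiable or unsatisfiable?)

Try x1 = 1, x2 = 1, x3 = 3, x4 = 1, x5 = 2, x6 = 3.
Check constraint 3: x3 + x6 = 6; constraint 4: x3 - x1 = 2. The remaining constraints are straightforward to verify.

Satisfiable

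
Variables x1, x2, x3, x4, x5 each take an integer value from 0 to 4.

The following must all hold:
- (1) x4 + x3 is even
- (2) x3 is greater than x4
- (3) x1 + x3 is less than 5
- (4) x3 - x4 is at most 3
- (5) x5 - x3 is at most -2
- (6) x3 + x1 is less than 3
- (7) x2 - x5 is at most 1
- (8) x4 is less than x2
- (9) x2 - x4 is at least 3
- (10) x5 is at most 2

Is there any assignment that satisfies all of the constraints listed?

Unsatisfiable

Constraints 4, 5, 7, and 9 give x3 − x5 ≥ 2, x5 − x2 ≥ -1, x2 − x4 ≥ 3, x4 − x3 ≥ -3.
Adding all 4 inequalities: the left sides telescope to 0, and the right sides sum to 2 + (-1) + 3 + (-3) = 1. So 0 ≥ 1, which is false.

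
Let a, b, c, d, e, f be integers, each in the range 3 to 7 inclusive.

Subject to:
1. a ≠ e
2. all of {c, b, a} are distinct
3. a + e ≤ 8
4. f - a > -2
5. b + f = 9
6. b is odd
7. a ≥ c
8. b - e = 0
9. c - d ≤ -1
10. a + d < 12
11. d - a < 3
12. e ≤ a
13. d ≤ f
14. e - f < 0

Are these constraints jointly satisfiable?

Satisfiable

Setting (a, b, c, d, e, f) = (5, 3, 4, 6, 3, 6) satisfies everything: constraint 3: a + e = 8; constraint 4: f - a = 1; constraint 5: b + f = 9, and the others follow.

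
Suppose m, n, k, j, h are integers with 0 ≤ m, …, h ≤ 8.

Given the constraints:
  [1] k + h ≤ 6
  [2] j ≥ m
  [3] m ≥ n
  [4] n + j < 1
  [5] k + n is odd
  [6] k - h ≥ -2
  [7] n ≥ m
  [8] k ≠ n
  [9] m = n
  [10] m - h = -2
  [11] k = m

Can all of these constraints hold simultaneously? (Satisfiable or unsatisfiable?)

Unsatisfiable

From constraints 9 and 11, k = m = n, so k = n. But constraint 8 says k ≠ n. Contradiction.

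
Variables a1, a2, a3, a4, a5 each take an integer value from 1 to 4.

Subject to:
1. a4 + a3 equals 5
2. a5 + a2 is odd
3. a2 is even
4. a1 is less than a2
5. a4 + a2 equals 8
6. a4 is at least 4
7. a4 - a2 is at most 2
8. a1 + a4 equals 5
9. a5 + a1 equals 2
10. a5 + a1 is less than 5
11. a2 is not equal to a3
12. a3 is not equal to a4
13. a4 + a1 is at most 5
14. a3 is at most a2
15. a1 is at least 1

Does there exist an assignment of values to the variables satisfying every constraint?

Take a1 = 1, a2 = 4, a3 = 1, a4 = 4, a5 = 1. Then constraint 1: a4 + a3 = 5; constraint 5: a4 + a2 = 8; constraint 7: a4 - a2 = 0, and every other listed constraint is also met.

Satisfiable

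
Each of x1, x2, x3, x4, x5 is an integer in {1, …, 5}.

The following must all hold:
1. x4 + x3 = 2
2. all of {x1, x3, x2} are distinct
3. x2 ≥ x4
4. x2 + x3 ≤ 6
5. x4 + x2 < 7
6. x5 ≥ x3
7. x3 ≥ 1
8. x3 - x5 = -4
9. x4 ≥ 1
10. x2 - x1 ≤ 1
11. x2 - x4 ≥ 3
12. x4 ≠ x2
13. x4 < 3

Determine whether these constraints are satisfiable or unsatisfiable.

Satisfiable

Take x1 = 4, x2 = 5, x3 = 1, x4 = 1, x5 = 5. Then constraint 1: x4 + x3 = 2; constraint 4: x2 + x3 = 6, and every other listed constraint is also met.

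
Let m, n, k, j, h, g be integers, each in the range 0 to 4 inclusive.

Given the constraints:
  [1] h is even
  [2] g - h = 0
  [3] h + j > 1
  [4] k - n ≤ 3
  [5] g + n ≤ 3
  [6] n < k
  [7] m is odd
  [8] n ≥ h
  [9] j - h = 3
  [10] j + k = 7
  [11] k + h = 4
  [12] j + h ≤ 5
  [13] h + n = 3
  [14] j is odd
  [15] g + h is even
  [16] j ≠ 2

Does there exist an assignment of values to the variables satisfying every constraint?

Try m = 3, n = 3, k = 4, j = 3, h = 0, g = 0.
Check constraint 2: g - h = 0; constraint 3: h + j = 3. The remaining constraints are straightforward to verify.

Satisfiable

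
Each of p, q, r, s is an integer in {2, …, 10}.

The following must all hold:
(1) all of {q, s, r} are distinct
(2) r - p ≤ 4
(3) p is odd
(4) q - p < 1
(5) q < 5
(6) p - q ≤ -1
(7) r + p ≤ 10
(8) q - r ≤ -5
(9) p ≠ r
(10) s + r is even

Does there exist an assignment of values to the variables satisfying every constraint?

Constraints 2, 6, and 8 give r − q ≥ 5, q − p ≥ 1, p − r ≥ -4.
Adding all 3 inequalities: the left sides telescope to 0, and the right sides sum to 5 + 1 + (-4) = 2. So 0 ≥ 2, which is false.

Unsatisfiable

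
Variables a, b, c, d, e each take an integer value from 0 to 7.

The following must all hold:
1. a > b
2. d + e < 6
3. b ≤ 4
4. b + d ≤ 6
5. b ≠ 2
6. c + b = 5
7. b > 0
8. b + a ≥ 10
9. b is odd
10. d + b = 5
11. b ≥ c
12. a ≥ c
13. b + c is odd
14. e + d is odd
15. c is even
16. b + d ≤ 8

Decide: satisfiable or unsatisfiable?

Satisfiable

Try a = 7, b = 3, c = 2, d = 2, e = 1.
Check constraint 2: d + e = 3; constraint 4: b + d = 5. The remaining constraints are straightforward to verify.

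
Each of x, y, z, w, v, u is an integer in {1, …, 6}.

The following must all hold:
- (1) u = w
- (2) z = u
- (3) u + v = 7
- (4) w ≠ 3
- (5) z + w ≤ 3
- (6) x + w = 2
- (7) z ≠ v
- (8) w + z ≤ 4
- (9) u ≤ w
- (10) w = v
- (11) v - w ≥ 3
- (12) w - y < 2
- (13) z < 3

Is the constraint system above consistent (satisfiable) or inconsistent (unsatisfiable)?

From constraints 1, 2, and 10, z = u = w = v, so z = v. But constraint 7 says z ≠ v. Contradiction.

Unsatisfiable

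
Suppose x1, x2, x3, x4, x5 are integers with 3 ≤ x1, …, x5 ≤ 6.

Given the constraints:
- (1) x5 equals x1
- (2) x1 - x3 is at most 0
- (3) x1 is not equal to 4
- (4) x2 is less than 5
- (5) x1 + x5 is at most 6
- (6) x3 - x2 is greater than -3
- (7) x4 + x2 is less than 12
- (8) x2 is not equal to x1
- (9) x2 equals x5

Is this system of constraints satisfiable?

Unsatisfiable

From constraints 1 and 9, x2 = x5 = x1, so x2 = x1. But constraint 8 says x2 ≠ x1. Contradiction.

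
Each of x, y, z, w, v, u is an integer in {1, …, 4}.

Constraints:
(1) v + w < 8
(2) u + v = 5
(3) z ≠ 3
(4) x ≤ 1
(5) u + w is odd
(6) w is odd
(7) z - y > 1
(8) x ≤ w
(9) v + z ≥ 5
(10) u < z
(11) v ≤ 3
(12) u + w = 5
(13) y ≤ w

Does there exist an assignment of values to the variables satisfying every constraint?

The assignment x = 1, y = 1, z = 4, w = 3, v = 3, u = 2 works:
  constraint 1 holds since v + w = 6.
  constraint 2 holds since u + v = 5.
  constraint 7 holds since z - y = 3.
The rest check out directly.

Satisfiable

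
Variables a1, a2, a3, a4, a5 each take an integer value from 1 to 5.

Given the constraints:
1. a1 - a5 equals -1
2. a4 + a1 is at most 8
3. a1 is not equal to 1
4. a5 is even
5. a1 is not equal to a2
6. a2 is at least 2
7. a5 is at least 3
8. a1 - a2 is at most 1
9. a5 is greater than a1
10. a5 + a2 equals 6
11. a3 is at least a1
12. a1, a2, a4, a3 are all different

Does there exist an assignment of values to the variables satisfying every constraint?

One satisfying assignment is a1 = 3, a2 = 2, a3 = 4, a4 = 5, a5 = 4.
For the less obvious constraints — constraint 1: a1 - a5 = -1; constraint 2: a4 + a1 = 8; constraint 8: a1 - a2 = 1 — and the others hold by inspection.

Satisfiable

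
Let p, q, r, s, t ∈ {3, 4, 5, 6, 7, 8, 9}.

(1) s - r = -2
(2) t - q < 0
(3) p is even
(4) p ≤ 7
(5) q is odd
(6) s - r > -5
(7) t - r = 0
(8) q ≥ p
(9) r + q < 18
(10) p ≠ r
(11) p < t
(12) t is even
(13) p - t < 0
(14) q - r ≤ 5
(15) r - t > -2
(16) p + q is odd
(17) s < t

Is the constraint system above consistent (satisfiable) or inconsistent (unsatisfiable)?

Setting (p, q, r, s, t) = (4, 9, 6, 4, 6) satisfies everything: constraint 1: s - r = -2; constraint 2: t - q = -3; constraint 6: s - r = -2, and the others follow.

Satisfiable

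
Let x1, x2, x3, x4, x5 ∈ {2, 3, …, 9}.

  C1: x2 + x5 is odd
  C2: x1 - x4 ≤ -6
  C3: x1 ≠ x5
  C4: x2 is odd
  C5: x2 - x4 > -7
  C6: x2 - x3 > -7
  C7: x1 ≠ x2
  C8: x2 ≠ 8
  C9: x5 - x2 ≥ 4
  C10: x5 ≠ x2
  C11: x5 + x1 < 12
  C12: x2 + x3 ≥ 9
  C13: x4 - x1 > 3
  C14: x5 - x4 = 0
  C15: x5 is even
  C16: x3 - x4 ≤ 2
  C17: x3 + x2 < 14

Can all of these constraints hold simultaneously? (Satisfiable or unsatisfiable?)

Satisfiable

Setting (x1, x2, x3, x4, x5) = (2, 3, 8, 8, 8) satisfies everything: constraint 2: x1 - x4 = -6; constraint 5: x2 - x4 = -5, and the others follow.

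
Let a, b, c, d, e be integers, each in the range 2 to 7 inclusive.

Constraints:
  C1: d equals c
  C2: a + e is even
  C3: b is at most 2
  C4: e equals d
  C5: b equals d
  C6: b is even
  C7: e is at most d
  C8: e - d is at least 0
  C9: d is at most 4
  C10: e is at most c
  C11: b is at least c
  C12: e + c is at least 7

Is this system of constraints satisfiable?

Unsatisfiable

From constraints 7 and 9: e ≤ d ≤ 4. From constraints 3 and 11: c ≤ b ≤ 2. Hence e + c ≤ 6. But constraint 12 requires e + c ≥ 7, and 7 > 6. Contradiction.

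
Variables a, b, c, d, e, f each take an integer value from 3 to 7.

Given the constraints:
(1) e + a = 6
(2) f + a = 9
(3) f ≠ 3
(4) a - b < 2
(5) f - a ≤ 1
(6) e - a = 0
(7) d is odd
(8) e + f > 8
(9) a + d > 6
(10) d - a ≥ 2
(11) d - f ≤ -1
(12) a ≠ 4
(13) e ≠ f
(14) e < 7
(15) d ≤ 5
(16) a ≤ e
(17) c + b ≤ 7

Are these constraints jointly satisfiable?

Constraints 5, 10, and 11 give a − f ≥ -1, f − d ≥ 1, d − a ≥ 2.
Adding all 3 inequalities: the left sides telescope to 0, and the right sides sum to (-1) + 1 + 2 = 2. So 0 ≥ 2, which is false.

Unsatisfiable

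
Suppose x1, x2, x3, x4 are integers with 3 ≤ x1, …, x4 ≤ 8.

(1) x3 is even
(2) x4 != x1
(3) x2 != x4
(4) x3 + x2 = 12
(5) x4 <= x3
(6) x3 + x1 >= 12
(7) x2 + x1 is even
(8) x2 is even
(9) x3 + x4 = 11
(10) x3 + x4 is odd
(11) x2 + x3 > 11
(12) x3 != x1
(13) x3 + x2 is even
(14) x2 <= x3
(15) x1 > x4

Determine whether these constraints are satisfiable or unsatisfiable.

Take x1 = 4, x2 = 4, x3 = 8, x4 = 3. Then constraint 4: x3 + x2 = 12; constraint 6: x3 + x1 = 12, and every other listed constraint is also met.

Satisfiable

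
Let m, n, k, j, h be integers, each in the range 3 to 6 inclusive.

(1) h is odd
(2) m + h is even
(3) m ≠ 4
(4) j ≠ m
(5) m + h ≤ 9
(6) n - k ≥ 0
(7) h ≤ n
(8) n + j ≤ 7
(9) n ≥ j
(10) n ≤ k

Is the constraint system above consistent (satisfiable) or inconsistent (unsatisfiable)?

The assignment m = 5, n = 3, k = 3, j = 3, h = 3 works:
  constraint 5 holds since m + h = 8.
  constraint 6 holds since n - k = 0.
The rest check out directly.

Satisfiable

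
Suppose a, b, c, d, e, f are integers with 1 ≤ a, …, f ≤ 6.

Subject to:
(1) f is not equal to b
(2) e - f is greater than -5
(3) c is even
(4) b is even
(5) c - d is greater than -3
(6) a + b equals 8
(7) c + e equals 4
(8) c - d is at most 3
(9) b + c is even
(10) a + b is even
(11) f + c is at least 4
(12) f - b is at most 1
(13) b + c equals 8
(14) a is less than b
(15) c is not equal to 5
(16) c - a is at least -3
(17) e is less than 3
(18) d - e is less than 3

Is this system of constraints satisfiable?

Take a = 2, b = 6, c = 2, d = 2, e = 2, f = 5. Then constraint 2: e - f = -3; constraint 5: c - d = 0; constraint 6: a + b = 8, and every other listed constraint is also met.

Satisfiable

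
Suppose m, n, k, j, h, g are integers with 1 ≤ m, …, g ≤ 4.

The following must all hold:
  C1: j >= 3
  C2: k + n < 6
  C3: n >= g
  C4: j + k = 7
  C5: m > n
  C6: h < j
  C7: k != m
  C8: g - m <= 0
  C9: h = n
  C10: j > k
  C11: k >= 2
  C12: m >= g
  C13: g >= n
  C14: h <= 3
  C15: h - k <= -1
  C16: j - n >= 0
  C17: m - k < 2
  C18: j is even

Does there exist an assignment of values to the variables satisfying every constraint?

One satisfying assignment is m = 4, n = 2, k = 3, j = 4, h = 2, g = 2.
For the less obvious constraints — constraint 2: k + n = 5; constraint 4: j + k = 7; constraint 8: g - m = -2 — and the others hold by inspection.

Satisfiable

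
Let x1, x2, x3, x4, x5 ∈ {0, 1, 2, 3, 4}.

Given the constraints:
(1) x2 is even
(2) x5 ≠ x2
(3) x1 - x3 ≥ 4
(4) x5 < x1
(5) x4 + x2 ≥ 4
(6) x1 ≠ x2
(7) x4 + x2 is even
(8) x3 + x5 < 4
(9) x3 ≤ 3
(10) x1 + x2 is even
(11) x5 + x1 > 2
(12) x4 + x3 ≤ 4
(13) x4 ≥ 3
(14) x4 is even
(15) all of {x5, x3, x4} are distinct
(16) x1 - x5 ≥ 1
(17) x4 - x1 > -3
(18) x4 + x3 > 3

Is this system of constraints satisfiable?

Try x1 = 4, x2 = 0, x3 = 0, x4 = 4, x5 = 1.
Check constraint 3: x1 - x3 = 4; constraint 5: x4 + x2 = 4. The remaining constraints are straightforward to verify.

Satisfiable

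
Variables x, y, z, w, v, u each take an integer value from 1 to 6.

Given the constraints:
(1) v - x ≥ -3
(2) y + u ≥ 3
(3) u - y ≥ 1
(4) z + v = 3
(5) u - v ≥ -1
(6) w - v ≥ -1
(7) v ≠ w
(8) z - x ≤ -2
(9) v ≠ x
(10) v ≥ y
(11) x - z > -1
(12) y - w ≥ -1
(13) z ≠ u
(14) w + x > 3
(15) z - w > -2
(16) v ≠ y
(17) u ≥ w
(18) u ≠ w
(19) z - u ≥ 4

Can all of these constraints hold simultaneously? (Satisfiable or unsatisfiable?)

Unsatisfiable

Constraints 1, 3, 6, 8, 12, and 19 give z − u ≥ 4, u − y ≥ 1, y − w ≥ -1, w − v ≥ -1, v − x ≥ -3, x − z ≥ 2.
Adding all 6 inequalities: the left sides telescope to 0, and the right sides sum to 4 + 1 + (-1) + (-1) + (-3) + 2 = 2. So 0 ≥ 2, which is false.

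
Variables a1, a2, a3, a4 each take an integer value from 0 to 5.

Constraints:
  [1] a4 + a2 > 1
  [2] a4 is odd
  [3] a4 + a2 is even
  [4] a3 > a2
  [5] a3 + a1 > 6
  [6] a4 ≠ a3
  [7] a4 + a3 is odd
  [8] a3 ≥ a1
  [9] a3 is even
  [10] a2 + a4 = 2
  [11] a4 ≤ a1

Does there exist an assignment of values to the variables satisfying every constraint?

Satisfiable

The assignment a1 = 3, a2 = 1, a3 = 4, a4 = 1 works:
  constraint 1 holds since a4 + a2 = 2.
  constraint 5 holds since a3 + a1 = 7.
The rest check out directly.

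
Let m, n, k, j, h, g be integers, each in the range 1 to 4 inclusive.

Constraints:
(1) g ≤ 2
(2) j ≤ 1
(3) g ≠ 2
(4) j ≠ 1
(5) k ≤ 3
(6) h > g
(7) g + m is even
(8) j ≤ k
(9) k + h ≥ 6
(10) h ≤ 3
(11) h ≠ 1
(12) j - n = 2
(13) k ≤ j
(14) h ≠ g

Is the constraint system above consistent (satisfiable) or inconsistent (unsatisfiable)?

Unsatisfiable

From constraints 2 and 13: k ≤ j ≤ 1. From constraint 10: h ≤ 3. Hence k + h ≤ 4. But constraint 9 requires k + h ≥ 6, and 6 > 4. Contradiction.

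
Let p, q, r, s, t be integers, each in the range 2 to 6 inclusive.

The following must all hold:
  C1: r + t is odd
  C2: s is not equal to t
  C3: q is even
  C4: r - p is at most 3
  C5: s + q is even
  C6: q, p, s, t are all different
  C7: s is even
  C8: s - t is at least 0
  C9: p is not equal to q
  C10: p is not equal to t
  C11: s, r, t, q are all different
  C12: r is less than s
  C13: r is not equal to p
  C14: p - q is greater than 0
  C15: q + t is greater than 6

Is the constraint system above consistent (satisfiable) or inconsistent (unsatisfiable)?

Setting (p, q, r, s, t) = (3, 2, 4, 6, 5) satisfies everything: constraint 4: r - p = 1; constraint 8: s - t = 1, and the others follow.

Satisfiable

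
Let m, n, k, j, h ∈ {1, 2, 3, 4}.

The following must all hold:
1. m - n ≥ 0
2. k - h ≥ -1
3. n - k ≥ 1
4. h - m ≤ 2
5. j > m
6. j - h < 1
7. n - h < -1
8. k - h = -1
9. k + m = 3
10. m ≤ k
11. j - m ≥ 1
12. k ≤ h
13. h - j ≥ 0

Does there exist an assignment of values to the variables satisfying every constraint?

Constraints 1, 2, 3, 11, and 13 give n − k ≥ 1, k − h ≥ -1, h − j ≥ 0, j − m ≥ 1, m − n ≥ 0.
Adding all 5 inequalities: the left sides telescope to 0, and the right sides sum to 1 + (-1) + 0 + 1 + 0 = 1. So 0 ≥ 1, which is false.

Unsatisfiable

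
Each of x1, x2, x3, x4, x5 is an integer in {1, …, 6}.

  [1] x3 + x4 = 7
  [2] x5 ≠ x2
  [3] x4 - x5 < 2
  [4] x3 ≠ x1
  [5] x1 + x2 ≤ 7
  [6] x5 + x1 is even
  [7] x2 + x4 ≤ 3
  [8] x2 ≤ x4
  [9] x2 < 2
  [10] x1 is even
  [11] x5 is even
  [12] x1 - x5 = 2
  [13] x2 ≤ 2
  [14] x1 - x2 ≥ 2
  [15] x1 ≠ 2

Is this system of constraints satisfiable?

Satisfiable

Take x1 = 4, x2 = 1, x3 = 5, x4 = 2, x5 = 2. Then constraint 1: x3 + x4 = 7; constraint 3: x4 - x5 = 0, and every other listed constraint is also met.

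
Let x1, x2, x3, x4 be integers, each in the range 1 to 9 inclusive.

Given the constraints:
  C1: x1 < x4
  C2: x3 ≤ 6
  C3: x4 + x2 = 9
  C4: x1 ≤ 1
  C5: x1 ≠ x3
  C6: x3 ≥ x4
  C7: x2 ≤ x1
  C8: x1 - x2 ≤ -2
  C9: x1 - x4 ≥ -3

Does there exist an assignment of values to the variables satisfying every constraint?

From constraints 2 and 6: x4 ≤ x3 ≤ 6. From constraints 4 and 7: x2 ≤ x1 ≤ 1. Hence x4 + x2 ≤ 7. But constraint 3 requires x4 + x2 = 9, and 9 > 7. Contradiction.

Unsatisfiable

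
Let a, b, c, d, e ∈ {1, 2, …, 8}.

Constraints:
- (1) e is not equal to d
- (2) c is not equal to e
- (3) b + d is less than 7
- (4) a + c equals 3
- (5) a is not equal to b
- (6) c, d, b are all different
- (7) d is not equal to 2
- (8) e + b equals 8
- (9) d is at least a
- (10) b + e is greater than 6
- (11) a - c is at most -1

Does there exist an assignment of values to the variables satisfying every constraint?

Satisfiable

Try a = 1, b = 5, c = 2, d = 1, e = 3.
Check constraint 3: b + d = 6; constraint 4: a + c = 3; constraint 8: e + b = 8. The remaining constraints are straightforward to verify.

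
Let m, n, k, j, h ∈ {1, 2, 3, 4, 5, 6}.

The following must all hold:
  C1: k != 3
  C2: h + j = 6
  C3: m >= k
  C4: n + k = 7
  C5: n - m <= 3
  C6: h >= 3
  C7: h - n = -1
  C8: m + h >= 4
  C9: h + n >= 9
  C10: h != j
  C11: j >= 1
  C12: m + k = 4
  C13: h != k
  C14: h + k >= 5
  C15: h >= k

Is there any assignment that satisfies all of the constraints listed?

The assignment m = 2, n = 5, k = 2, j = 2, h = 4 works:
  constraint 2 holds since h + j = 6.
  constraint 4 holds since n + k = 7.
  constraint 5 holds since n - m = 3.
The rest check out directly.

Satisfiable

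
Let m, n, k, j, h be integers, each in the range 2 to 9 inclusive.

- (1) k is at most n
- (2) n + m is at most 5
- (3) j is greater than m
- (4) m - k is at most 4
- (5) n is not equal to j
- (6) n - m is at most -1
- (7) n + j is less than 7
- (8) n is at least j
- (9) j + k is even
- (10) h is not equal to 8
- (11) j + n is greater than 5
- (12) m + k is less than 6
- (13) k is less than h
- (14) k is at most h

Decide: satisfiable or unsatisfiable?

Unsatisfiable

Constraints 3, 6, and 8 give n < m, m < j, j ≤ n. Chaining: n < m < j ≤ n, which forces n < n — impossible.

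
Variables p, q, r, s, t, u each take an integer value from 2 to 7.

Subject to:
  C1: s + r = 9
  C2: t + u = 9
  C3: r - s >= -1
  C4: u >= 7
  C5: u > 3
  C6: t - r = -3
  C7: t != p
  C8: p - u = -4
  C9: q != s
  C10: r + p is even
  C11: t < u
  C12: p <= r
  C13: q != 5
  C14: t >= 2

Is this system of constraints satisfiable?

Satisfiable

Setting (p, q, r, s, t, u) = (3, 2, 5, 4, 2, 7) satisfies everything: constraint 1: s + r = 9; constraint 2: t + u = 9, and the others follow.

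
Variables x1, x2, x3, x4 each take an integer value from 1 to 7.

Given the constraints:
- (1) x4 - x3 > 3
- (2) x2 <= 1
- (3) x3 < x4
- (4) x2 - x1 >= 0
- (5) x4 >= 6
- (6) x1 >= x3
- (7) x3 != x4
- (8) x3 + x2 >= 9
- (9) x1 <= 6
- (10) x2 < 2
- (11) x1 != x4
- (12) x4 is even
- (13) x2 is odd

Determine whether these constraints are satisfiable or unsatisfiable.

From constraints 6 and 9: x3 ≤ x1 ≤ 6. From constraint 2: x2 ≤ 1. Hence x3 + x2 ≤ 7. But constraint 8 requires x3 + x2 ≥ 9, and 9 > 7. Contradiction.

Unsatisfiable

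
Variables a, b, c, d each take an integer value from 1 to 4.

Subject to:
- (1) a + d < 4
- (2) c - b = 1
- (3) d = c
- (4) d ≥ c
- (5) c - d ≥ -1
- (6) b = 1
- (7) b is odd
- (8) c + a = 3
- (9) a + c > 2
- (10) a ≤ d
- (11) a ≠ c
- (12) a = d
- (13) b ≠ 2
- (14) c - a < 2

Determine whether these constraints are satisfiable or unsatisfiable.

Unsatisfiable

From constraints 3 and 12, a = d = c, so a = c. But constraint 11 says a ≠ c. Contradiction.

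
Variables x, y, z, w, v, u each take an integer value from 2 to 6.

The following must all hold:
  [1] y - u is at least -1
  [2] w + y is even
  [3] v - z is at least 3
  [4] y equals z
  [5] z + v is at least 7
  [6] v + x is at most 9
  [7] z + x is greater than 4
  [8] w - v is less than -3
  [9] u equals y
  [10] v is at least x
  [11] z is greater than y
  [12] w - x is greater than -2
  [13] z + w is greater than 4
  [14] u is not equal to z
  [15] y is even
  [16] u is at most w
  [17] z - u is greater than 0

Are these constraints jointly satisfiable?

From constraints 4 and 9, u = y = z, so u = z. But constraint 14 says u ≠ z. Contradiction.

Unsatisfiable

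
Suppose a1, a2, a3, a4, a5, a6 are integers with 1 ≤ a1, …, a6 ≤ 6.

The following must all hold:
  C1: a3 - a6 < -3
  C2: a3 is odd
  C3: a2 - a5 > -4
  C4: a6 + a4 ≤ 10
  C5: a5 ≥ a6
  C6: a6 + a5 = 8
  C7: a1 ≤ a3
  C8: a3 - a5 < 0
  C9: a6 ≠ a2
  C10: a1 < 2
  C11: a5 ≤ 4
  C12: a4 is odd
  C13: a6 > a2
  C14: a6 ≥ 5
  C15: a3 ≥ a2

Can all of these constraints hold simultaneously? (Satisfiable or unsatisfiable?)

Unsatisfiable

From constraint 14: a6 ≥ 5. From constraints 5 and 11: a6 ≤ a5 and a5 ≤ 4, so a6 ≤ 4. But 4 < 5, so no value of a6 works.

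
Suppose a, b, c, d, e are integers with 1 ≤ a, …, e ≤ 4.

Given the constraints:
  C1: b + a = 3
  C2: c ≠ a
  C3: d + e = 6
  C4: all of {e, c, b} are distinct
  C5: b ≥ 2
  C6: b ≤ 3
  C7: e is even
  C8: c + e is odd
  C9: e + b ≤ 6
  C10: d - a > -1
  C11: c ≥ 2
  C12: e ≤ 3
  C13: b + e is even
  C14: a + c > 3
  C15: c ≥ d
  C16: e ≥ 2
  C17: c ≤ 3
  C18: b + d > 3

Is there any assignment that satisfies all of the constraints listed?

Unsatisfiable

Constraints 5, 6, 11, 12, 16, and 17 confine each of e, c, b to the 2 values {2, 3}.
Constraint 4 requires all 3 of them to be distinct, but only 2 values are available — impossible by the pigeonhole principle.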